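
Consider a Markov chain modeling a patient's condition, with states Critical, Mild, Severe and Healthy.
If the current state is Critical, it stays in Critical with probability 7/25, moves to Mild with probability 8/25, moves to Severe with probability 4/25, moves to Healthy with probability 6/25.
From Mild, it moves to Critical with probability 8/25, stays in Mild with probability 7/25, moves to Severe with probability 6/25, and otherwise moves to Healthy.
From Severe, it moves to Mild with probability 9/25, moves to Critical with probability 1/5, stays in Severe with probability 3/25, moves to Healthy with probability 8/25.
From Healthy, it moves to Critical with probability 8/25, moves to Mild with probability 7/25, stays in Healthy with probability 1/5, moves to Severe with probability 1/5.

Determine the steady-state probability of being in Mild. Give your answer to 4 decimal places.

Let the stationary distribution be π with π = πP and π_1 + π_2 + π_3 + π_4 = 1.
π_1 = 0.28·π_1 + 0.32·π_2 + 0.2·π_3 + 0.32·π_4
π_2 = 0.32·π_1 + 0.28·π_2 + 0.36·π_3 + 0.28·π_4
π_3 = 0.16·π_1 + 0.24·π_2 + 0.12·π_3 + 0.2·π_4
Solving with the normalization constraint gives π = (0.2862, 0.3063, 0.1859, 0.2215).
So the stationary probability of Mild is 0.3063.

0.3063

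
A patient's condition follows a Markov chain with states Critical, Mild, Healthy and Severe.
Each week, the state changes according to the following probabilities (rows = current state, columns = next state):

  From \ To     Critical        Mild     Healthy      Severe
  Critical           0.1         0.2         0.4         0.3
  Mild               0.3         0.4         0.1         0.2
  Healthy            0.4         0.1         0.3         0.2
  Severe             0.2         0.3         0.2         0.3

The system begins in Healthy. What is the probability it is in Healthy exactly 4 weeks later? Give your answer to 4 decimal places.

Propagate the distribution vector 4 weeks from Healthy.
After 0 weeks: (0.0000, 0.0000, 1.0000, 0.0000)
After 1 week: (0.4000, 0.1000, 0.3000, 0.2000)
After 2 weeks: (0.2300, 0.2100, 0.3000, 0.2600)
After 3 weeks: (0.2580, 0.2380, 0.2550, 0.2490)
After 4 weeks: (0.2490, 0.2470, 0.2533, 0.2507)
P(in Healthy after 4 weeks) = 0.2533

0.2533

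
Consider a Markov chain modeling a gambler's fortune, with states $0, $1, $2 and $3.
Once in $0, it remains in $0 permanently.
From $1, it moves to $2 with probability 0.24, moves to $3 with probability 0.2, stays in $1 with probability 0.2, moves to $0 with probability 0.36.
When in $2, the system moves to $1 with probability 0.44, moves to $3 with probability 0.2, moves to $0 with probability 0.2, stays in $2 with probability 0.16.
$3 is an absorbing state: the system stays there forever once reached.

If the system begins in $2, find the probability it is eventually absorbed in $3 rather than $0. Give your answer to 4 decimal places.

0.4379

Let h(s) be the probability of absorption at $3 starting from transient state s. Then h($3) = 1 and h($0) = 0. By first-step analysis:
h($1) = 0.36·0 + 0.2·h($1) + 0.24·h($2) + 0.2·1
h($2) = 0.2·0 + 0.44·h($1) + 0.16·h($2) + 0.2·1
Solving: h($1) = 0.3814, h($2) = 0.4379.
Starting from $2, the probability is 0.4379.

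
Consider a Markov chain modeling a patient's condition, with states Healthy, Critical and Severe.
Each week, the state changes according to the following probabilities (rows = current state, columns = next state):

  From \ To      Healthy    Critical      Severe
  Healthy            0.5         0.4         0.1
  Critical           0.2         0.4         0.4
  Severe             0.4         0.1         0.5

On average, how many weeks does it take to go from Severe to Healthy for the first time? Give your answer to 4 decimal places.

Let t(s) be the expected number of weeks to first reach Healthy from state s, with t(Healthy) = 0. Conditioning on the first week:
t(Critical) = 1 + 0.4·t(Critical) + 0.4·t(Severe)
t(Severe) = 1 + 0.1·t(Critical) + 0.5·t(Severe)
Solving: t(Critical) = 3.4615, t(Severe) = 2.6923.
Expected weeks from Severe to Healthy: 2.6923.

2.6923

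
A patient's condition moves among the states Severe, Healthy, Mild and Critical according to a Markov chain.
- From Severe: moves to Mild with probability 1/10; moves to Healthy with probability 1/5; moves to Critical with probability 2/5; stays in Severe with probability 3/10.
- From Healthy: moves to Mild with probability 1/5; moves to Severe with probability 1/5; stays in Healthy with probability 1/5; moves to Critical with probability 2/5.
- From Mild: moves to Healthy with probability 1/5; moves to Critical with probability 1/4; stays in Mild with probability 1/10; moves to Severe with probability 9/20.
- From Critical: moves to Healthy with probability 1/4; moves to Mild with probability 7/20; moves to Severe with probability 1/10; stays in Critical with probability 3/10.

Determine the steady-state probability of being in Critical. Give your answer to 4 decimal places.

0.3356

Let the stationary distribution be π with π = πP and π_1 + π_2 + π_3 + π_4 = 1.
π_1 = 0.3·π_1 + 0.2·π_2 + 0.45·π_3 + 0.1·π_4
π_2 = 0.2·π_1 + 0.2·π_2 + 0.2·π_3 + 0.25·π_4
π_3 = 0.1·π_1 + 0.2·π_2 + 0.1·π_3 + 0.35·π_4
Solving with the normalization constraint gives π = (0.2420, 0.2168, 0.2056, 0.3356).
So the stationary probability of Critical is 0.3356.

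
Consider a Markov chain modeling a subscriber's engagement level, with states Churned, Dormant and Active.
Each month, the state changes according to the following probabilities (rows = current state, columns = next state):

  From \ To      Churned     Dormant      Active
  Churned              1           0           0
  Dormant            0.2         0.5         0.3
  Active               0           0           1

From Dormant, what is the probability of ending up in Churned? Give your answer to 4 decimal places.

Let h(s) be the probability of absorption at Churned starting from transient state s. Then h(Churned) = 1 and h(Active) = 0. By first-step analysis:
h(Dormant) = 0.2·1 + 0.5·h(Dormant) + 0.3·0
Solving: h(Dormant) = 0.4000.
Starting from Dormant, the probability is 0.4000.

0.4000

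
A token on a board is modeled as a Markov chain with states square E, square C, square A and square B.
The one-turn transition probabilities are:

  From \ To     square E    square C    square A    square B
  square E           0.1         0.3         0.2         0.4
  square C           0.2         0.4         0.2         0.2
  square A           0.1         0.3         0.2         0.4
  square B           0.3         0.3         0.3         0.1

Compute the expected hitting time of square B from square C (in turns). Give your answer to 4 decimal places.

Let t(s) be the expected number of turns to first reach square B from state s, with t(square B) = 0. Conditioning on the first turn:
t(square E) = 1 + 0.1·t(square E) + 0.3·t(square C) + 0.2·t(square A)
t(square C) = 1 + 0.2·t(square E) + 0.4·t(square C) + 0.2·t(square A)
t(square A) = 1 + 0.1·t(square E) + 0.3·t(square C) + 0.2·t(square A)
Solving: t(square E) = 3.0000, t(square C) = 3.6667, t(square A) = 3.0000.
Expected turns from square C to square B: 3.6667.

3.6667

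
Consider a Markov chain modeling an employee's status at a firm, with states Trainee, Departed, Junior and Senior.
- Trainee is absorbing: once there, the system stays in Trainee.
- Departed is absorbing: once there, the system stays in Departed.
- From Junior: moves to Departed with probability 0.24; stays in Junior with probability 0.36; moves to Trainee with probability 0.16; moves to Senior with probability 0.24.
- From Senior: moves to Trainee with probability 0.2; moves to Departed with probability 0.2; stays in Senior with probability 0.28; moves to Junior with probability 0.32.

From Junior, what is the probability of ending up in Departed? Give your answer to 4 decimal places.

Let h(s) be the probability of absorption at Departed starting from transient state s. Then h(Departed) = 1 and h(Trainee) = 0. By first-step analysis:
h(Junior) = 0.16·0 + 0.24·1 + 0.36·h(Junior) + 0.24·h(Senior)
h(Senior) = 0.2·0 + 0.2·1 + 0.32·h(Junior) + 0.28·h(Senior)
Solving: h(Junior) = 0.5750, h(Senior) = 0.5333.
Starting from Junior, the probability is 0.5750.

0.5750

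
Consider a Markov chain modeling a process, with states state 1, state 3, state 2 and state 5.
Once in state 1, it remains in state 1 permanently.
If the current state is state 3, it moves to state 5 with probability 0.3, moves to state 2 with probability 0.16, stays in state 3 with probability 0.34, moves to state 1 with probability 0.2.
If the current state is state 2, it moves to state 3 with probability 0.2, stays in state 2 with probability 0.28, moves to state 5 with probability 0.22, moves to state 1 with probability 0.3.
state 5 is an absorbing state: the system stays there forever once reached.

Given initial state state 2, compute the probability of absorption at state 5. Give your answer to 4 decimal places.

Let h(s) be the probability of absorption at state 5 starting from transient state s. Then h(state 5) = 1 and h(state 1) = 0. By first-step analysis:
h(state 3) = 0.2·0 + 0.34·h(state 3) + 0.16·h(state 2) + 0.3·1
h(state 2) = 0.3·0 + 0.2·h(state 3) + 0.28·h(state 2) + 0.22·1
Solving: h(state 3) = 0.5668, h(state 2) = 0.4630.
Starting from state 2, the probability is 0.4630.

0.4630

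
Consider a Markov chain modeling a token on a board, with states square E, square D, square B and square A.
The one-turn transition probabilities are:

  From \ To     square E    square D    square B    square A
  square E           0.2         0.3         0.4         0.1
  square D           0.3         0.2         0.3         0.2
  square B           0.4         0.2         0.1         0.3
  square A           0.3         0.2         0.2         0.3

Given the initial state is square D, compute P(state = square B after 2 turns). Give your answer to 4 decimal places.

Propagate the distribution vector 2 turns from square D.
After 0 turns: (0.0000, 1.0000, 0.0000, 0.0000)
After 1 turn: (0.3000, 0.2000, 0.3000, 0.2000)
After 2 turns: (0.3000, 0.2300, 0.2500, 0.2200)
P(in square B after 2 turns) = 0.2500

0.2500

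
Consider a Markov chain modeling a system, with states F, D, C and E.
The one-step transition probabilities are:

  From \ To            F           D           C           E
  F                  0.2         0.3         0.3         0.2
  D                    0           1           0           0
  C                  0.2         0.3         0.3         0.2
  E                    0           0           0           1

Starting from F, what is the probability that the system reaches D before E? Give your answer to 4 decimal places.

Let h(s) be the probability of absorption at D starting from transient state s. Then h(D) = 1 and h(E) = 0. By first-step analysis:
h(F) = 0.2·h(F) + 0.3·1 + 0.3·h(C) + 0.2·0
h(C) = 0.2·h(F) + 0.3·1 + 0.3·h(C) + 0.2·0
Solving: h(F) = 0.6000, h(C) = 0.6000.
Starting from F, the probability is 0.6000.

0.6000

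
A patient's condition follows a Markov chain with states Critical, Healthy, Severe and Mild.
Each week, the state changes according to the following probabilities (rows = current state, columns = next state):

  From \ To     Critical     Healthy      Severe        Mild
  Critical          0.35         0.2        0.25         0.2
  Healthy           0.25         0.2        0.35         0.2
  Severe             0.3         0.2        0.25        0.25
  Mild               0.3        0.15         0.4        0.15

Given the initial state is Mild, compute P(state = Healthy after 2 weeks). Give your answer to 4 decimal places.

Propagate the distribution vector 2 weeks from Mild.
After 0 weeks: (0.0000, 0.0000, 0.0000, 1.0000)
After 1 week: (0.3000, 0.1500, 0.4000, 0.1500)
After 2 weeks: (0.3075, 0.1925, 0.2875, 0.2125)
P(in Healthy after 2 weeks) = 0.1925

0.1925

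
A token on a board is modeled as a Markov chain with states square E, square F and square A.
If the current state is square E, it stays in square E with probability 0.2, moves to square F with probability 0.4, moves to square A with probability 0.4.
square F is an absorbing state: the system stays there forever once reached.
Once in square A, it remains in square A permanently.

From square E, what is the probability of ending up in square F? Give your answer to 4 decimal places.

Let h(s) be the probability of absorption at square F starting from transient state s. Then h(square F) = 1 and h(square A) = 0. By first-step analysis:
h(square E) = 0.2·h(square E) + 0.4·1 + 0.4·0
Solving: h(square E) = 0.5000.
Starting from square E, the probability is 0.5000.

0.5000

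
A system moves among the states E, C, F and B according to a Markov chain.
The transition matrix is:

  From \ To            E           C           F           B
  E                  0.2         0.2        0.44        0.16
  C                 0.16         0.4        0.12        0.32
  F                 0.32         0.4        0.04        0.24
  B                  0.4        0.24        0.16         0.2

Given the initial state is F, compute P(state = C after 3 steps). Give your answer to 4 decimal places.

0.3148

Propagate the distribution vector 3 steps from F.
After 0 steps: (0.0000, 0.0000, 1.0000, 0.0000)
After 1 step: (0.3200, 0.4000, 0.0400, 0.2400)
After 2 steps: (0.2368, 0.2976, 0.2288, 0.2368)
After 3 steps: (0.2629, 0.3148, 0.1869, 0.2354)
P(in C after 3 steps) = 0.3148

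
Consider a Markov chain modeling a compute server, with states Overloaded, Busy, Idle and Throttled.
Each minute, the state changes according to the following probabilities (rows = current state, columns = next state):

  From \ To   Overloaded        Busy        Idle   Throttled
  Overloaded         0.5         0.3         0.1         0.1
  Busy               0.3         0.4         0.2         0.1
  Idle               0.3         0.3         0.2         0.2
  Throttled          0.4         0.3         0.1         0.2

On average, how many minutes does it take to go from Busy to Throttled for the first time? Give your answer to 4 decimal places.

Let t(s) be the expected number of minutes to first reach Throttled from state s, with t(Throttled) = 0. Conditioning on the first minute:
t(Overloaded) = 1 + 0.5·t(Overloaded) + 0.3·t(Busy) + 0.1·t(Idle)
t(Busy) = 1 + 0.3·t(Overloaded) + 0.4·t(Busy) + 0.2·t(Idle)
t(Idle) = 1 + 0.3·t(Overloaded) + 0.3·t(Busy) + 0.2·t(Idle)
Solving: t(Overloaded) = 8.7097, t(Busy) = 8.6022, t(Idle) = 7.7419.
Expected minutes from Busy to Throttled: 8.6022.

8.6022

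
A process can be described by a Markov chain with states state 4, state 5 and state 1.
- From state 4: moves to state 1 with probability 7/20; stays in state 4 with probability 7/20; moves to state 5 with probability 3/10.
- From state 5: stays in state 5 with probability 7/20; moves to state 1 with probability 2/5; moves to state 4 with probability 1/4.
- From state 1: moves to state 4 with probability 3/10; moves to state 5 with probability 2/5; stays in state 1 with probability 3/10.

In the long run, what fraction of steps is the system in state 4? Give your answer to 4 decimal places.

0.2972

Let the stationary distribution be π with π = πP and π_1 + π_2 + π_3 = 1.
π_1 = 0.35·π_1 + 0.25·π_2 + 0.3·π_3
π_2 = 0.3·π_1 + 0.35·π_2 + 0.4·π_3
Solving with the normalization constraint gives π = (0.2972, 0.3526, 0.3501).
So the stationary probability of state 4 is 0.2972.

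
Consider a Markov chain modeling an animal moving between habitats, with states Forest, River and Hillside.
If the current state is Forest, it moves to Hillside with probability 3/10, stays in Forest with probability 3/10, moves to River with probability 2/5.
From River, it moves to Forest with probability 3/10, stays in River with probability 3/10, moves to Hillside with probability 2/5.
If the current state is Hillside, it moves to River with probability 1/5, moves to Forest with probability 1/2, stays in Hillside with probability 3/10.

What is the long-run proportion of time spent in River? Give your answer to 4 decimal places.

0.3036

Let the stationary distribution be π with π = πP and π_1 + π_2 + π_3 = 1.
π_1 = 0.3·π_1 + 0.3·π_2 + 0.5·π_3
π_2 = 0.4·π_1 + 0.3·π_2 + 0.2·π_3
Solving with the normalization constraint gives π = (0.3661, 0.3036, 0.3304).
So the stationary probability of River is 0.3036.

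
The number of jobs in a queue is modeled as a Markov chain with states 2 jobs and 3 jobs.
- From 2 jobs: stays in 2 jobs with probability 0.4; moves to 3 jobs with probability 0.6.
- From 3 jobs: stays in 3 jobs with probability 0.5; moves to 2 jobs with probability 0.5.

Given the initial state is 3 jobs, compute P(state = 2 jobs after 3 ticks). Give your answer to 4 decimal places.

Propagate the distribution vector 3 ticks from 3 jobs.
After 0 ticks: (0.0000, 1.0000)
After 1 tick: (0.5000, 0.5000)
After 2 ticks: (0.4500, 0.5500)
After 3 ticks: (0.4550, 0.5450)
P(in 2 jobs after 3 ticks) = 0.4550

0.4550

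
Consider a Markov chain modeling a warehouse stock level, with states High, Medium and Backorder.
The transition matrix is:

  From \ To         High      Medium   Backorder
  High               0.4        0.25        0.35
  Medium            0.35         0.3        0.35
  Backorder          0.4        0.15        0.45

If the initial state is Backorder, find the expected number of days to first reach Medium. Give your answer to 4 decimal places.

5.2632

Let t(s) be the expected number of days to first reach Medium from state s, with t(Medium) = 0. Conditioning on the first day:
t(High) = 1 + 0.4·t(High) + 0.35·t(Backorder)
t(Backorder) = 1 + 0.4·t(High) + 0.45·t(Backorder)
Solving: t(High) = 4.7368, t(Backorder) = 5.2632.
Expected days from Backorder to Medium: 5.2632.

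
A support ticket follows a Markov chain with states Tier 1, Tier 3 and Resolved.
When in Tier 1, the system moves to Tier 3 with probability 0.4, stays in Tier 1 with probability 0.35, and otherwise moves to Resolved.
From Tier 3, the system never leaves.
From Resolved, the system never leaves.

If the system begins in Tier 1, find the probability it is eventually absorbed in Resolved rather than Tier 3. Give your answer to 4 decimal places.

0.3846

Let h(s) be the probability of absorption at Resolved starting from transient state s. Then h(Resolved) = 1 and h(Tier 3) = 0. By first-step analysis:
h(Tier 1) = 0.35·h(Tier 1) + 0.4·0 + 0.25·1
Solving: h(Tier 1) = 0.3846.
Starting from Tier 1, the probability is 0.3846.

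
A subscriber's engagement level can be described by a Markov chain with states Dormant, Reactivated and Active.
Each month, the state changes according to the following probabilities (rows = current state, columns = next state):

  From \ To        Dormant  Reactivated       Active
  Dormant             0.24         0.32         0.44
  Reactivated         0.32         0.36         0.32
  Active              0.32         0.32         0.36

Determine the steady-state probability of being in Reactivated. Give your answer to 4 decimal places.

Let the stationary distribution be π with π = πP and π_1 + π_2 + π_3 = 1.
π_1 = 0.24·π_1 + 0.32·π_2 + 0.32·π_3
π_2 = 0.32·π_1 + 0.36·π_2 + 0.32·π_3
Solving with the normalization constraint gives π = (0.2963, 0.3333, 0.3704).
So the stationary probability of Reactivated is 0.3333.

0.3333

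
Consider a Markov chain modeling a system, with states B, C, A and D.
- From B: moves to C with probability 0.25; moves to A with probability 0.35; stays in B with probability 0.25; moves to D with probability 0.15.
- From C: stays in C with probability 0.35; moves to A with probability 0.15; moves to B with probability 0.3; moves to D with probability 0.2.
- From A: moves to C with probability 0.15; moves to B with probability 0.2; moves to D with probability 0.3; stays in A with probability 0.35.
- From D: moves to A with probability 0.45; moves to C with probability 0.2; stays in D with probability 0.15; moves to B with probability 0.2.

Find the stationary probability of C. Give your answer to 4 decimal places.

Let the stationary distribution be π with π = πP and π_1 + π_2 + π_3 + π_4 = 1.
π_1 = 0.25·π_1 + 0.3·π_2 + 0.2·π_3 + 0.2·π_4
π_2 = 0.25·π_1 + 0.35·π_2 + 0.15·π_3 + 0.2·π_4
π_3 = 0.35·π_1 + 0.15·π_2 + 0.35·π_3 + 0.45·π_4
Solving with the normalization constraint gives π = (0.2347, 0.2300, 0.3250, 0.2103).
So the stationary probability of C is 0.2300.

0.2300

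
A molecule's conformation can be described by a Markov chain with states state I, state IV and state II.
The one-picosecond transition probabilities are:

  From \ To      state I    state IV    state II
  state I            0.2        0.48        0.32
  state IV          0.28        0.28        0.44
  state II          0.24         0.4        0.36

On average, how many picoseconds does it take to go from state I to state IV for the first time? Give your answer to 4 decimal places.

Let t(s) be the expected number of picoseconds to first reach state IV from state s, with t(state IV) = 0. Conditioning on the first picosecond:
t(state I) = 1 + 0.2·t(state I) + 0.32·t(state II)
t(state II) = 1 + 0.24·t(state I) + 0.36·t(state II)
Solving: t(state I) = 2.2059, t(state II) = 2.3897.
Expected picoseconds from state I to state IV: 2.2059.

2.2059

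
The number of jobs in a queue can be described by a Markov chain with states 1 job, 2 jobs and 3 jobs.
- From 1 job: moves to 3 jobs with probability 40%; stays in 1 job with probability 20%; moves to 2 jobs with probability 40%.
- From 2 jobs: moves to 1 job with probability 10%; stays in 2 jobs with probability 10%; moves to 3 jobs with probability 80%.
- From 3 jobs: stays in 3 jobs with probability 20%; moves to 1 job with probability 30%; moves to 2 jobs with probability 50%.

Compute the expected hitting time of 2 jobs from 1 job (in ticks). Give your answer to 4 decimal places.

2.3077

Let t(s) be the expected number of ticks to first reach 2 jobs from state s, with t(2 jobs) = 0. Conditioning on the first tick:
t(1 job) = 1 + 0.2·t(1 job) + 0.4·t(3 jobs)
t(3 jobs) = 1 + 0.3·t(1 job) + 0.2·t(3 jobs)
Solving: t(1 job) = 2.3077, t(3 jobs) = 2.1154.
Expected ticks from 1 job to 2 jobs: 2.3077.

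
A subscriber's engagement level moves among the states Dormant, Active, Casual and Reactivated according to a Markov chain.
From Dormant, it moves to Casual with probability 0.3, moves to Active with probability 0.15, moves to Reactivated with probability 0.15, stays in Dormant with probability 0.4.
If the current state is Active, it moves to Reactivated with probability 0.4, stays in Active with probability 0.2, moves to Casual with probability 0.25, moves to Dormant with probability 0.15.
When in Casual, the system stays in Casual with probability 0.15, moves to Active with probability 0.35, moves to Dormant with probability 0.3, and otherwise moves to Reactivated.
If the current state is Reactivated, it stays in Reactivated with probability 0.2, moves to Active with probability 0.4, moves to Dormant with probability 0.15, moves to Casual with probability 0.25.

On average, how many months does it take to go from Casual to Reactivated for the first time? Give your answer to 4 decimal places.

4.2338

Let t(s) be the expected number of months to first reach Reactivated from state s, with t(Reactivated) = 0. Conditioning on the first month:
t(Dormant) = 1 + 0.4·t(Dormant) + 0.15·t(Active) + 0.3·t(Casual)
t(Active) = 1 + 0.15·t(Dormant) + 0.2·t(Active) + 0.25·t(Casual)
t(Casual) = 1 + 0.3·t(Dormant) + 0.35·t(Active) + 0.15·t(Casual)
Solving: t(Dormant) = 4.6445, t(Active) = 3.4439, t(Casual) = 4.2338.
Expected months from Casual to Reactivated: 4.2338.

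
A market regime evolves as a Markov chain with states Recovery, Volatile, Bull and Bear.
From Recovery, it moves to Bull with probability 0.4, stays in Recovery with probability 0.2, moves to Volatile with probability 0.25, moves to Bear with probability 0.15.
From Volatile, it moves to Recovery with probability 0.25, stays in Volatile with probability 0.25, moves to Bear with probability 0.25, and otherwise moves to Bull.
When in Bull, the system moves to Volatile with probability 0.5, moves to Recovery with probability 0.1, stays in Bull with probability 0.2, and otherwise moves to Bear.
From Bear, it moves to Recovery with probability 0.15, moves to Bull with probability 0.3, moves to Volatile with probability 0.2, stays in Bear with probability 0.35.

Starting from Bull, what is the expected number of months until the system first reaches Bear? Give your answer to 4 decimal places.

Let t(s) be the expected number of months to first reach Bear from state s, with t(Bear) = 0. Conditioning on the first month:
t(Recovery) = 1 + 0.2·t(Recovery) + 0.25·t(Volatile) + 0.4·t(Bull)
t(Volatile) = 1 + 0.25·t(Recovery) + 0.25·t(Volatile) + 0.25·t(Bull)
t(Bull) = 1 + 0.1·t(Recovery) + 0.5·t(Volatile) + 0.2·t(Bull)
Solving: t(Recovery) = 5.0769, t(Volatile) = 4.6154, t(Bull) = 4.7692.
Expected months from Bull to Bear: 4.7692.

4.7692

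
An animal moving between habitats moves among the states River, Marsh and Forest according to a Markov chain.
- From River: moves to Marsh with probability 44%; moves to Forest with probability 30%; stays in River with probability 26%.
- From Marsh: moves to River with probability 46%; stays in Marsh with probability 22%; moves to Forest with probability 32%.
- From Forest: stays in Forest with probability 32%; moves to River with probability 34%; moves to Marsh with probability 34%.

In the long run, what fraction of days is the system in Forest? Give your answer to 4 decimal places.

0.3130

Let the stationary distribution be π with π = πP and π_1 + π_2 + π_3 = 1.
π_1 = 0.26·π_1 + 0.46·π_2 + 0.34·π_3
π_2 = 0.44·π_1 + 0.22·π_2 + 0.34·π_3
Solving with the normalization constraint gives π = (0.3520, 0.3350, 0.3130).
So the stationary probability of Forest is 0.3130.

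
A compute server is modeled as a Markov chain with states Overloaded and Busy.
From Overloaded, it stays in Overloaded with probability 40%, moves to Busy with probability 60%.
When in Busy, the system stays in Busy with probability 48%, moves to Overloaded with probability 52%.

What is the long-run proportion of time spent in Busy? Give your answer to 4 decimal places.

0.5357

Let the stationary distribution be π with π = πP and π_1 + π_2 = 1.
π_1 = 0.4·π_1 + 0.52·π_2
Solving with the normalization constraint gives π = (0.4643, 0.5357).
So the stationary probability of Busy is 0.5357.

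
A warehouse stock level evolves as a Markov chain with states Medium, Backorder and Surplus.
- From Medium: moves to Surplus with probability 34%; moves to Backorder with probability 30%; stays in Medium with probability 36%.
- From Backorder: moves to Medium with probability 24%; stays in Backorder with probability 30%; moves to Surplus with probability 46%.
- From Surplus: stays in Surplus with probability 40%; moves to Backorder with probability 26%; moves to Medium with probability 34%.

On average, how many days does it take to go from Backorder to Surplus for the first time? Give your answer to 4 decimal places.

2.3404

Let t(s) be the expected number of days to first reach Surplus from state s, with t(Surplus) = 0. Conditioning on the first day:
t(Medium) = 1 + 0.36·t(Medium) + 0.3·t(Backorder)
t(Backorder) = 1 + 0.24·t(Medium) + 0.3·t(Backorder)
Solving: t(Medium) = 2.6596, t(Backorder) = 2.3404.
Expected days from Backorder to Surplus: 2.3404.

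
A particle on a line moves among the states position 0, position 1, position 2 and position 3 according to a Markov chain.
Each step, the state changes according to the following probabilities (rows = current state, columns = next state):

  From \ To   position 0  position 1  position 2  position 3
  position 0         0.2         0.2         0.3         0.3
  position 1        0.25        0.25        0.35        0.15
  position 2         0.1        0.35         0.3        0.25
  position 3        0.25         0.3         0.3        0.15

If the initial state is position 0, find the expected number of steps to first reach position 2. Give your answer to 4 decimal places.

Let t(s) be the expected number of steps to first reach position 2 from state s, with t(position 2) = 0. Conditioning on the first step:
t(position 0) = 1 + 0.2·t(position 0) + 0.2·t(position 1) + 0.3·t(position 3)
t(position 1) = 1 + 0.25·t(position 0) + 0.25·t(position 1) + 0.15·t(position 3)
t(position 3) = 1 + 0.25·t(position 0) + 0.3·t(position 1) + 0.15·t(position 3)
Solving: t(position 0) = 3.2078, t(position 1) = 3.0413, t(position 3) = 3.1933.
Expected steps from position 0 to position 2: 3.2078.

3.2078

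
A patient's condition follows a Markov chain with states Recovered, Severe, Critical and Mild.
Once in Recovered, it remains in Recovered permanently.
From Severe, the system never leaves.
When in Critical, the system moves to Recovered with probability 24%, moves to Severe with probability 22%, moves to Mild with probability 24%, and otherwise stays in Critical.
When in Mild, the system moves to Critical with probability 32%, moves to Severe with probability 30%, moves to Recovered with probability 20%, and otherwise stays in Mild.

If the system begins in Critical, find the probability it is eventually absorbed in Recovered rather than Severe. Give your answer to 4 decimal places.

Let h(s) be the probability of absorption at Recovered starting from transient state s. Then h(Recovered) = 1 and h(Severe) = 0. By first-step analysis:
h(Critical) = 0.24·1 + 0.22·0 + 0.3·h(Critical) + 0.24·h(Mild)
h(Mild) = 0.2·1 + 0.3·0 + 0.32·h(Critical) + 0.18·h(Mild)
Solving: h(Critical) = 0.4924, h(Mild) = 0.4360.
Starting from Critical, the probability is 0.4924.

0.4924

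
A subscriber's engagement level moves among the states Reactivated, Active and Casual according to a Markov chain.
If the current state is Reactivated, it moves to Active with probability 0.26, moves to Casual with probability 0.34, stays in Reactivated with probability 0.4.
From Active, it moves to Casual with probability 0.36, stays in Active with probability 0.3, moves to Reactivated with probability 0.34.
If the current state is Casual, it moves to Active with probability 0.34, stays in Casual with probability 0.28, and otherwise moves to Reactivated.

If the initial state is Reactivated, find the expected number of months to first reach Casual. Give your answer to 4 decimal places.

Let t(s) be the expected number of months to first reach Casual from state s, with t(Casual) = 0. Conditioning on the first month:
t(Reactivated) = 1 + 0.4·t(Reactivated) + 0.26·t(Active)
t(Active) = 1 + 0.34·t(Reactivated) + 0.3·t(Active)
Solving: t(Reactivated) = 2.8951, t(Active) = 2.8347.
Expected months from Reactivated to Casual: 2.8951.

2.8951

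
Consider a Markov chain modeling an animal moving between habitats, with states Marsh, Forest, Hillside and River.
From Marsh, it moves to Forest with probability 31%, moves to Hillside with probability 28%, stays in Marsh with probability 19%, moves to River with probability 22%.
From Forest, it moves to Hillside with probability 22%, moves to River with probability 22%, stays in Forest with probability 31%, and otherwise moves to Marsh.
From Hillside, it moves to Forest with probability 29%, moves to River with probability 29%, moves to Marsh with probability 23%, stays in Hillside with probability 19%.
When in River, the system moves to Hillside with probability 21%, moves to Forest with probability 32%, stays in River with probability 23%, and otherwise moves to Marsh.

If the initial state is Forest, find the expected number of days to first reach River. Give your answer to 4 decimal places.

Let t(s) be the expected number of days to first reach River from state s, with t(River) = 0. Conditioning on the first day:
t(Marsh) = 1 + 0.19·t(Marsh) + 0.31·t(Forest) + 0.28·t(Hillside)
t(Forest) = 1 + 0.25·t(Marsh) + 0.31·t(Forest) + 0.22·t(Hillside)
t(Hillside) = 1 + 0.23·t(Marsh) + 0.29·t(Forest) + 0.19·t(Hillside)
Solving: t(Marsh) = 4.2229, t(Forest) = 4.2392, t(Hillside) = 3.9514.
Expected days from Forest to River: 4.2392.

4.2392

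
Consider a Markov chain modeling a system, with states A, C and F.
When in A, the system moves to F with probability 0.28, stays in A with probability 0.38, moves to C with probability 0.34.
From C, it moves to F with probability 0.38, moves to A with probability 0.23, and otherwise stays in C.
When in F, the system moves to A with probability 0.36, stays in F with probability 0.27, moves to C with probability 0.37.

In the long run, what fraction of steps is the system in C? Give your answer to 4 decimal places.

Let the stationary distribution be π with π = πP and π_1 + π_2 + π_3 = 1.
π_1 = 0.38·π_1 + 0.23·π_2 + 0.36·π_3
π_2 = 0.34·π_1 + 0.39·π_2 + 0.37·π_3
Solving with the normalization constraint gives π = (0.3186, 0.3678, 0.3136).
So the stationary probability of C is 0.3678.

0.3678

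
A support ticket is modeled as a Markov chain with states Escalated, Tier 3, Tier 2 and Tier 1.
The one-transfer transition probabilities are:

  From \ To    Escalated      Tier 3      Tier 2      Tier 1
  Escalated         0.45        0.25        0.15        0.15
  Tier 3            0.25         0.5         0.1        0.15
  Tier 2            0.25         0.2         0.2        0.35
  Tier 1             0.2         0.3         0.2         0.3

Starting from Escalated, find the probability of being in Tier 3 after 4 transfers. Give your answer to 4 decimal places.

0.3356

Propagate the distribution vector 4 transfers from Escalated.
After 0 transfers: (1.0000, 0.0000, 0.0000, 0.0000)
After 1 transfer: (0.4500, 0.2500, 0.1500, 0.1500)
After 2 transfers: (0.3325, 0.3125, 0.1525, 0.2025)
After 3 transfers: (0.3064, 0.3306, 0.1521, 0.2109)
After 4 transfers: (0.3007, 0.3356, 0.1516, 0.2121)
P(in Tier 3 after 4 transfers) = 0.3356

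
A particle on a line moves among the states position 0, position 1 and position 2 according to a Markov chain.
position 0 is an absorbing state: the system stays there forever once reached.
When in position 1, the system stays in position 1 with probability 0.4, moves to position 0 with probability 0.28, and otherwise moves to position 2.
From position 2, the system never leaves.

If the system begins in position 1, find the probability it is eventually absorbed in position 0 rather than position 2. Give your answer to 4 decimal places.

0.4667

Let h(s) be the probability of absorption at position 0 starting from transient state s. Then h(position 0) = 1 and h(position 2) = 0. By first-step analysis:
h(position 1) = 0.28·1 + 0.4·h(position 1) + 0.32·0
Solving: h(position 1) = 0.4667.
Starting from position 1, the probability is 0.4667.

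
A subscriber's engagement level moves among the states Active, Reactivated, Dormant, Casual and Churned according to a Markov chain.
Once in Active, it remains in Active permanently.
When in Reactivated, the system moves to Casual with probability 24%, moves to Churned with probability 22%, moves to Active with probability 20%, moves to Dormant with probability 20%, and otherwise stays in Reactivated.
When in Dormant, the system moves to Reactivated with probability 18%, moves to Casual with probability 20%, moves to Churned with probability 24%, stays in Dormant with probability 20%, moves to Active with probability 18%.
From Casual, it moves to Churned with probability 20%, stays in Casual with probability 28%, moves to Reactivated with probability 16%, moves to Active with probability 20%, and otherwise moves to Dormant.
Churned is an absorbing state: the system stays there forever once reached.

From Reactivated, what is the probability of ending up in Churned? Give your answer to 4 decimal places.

Let h(s) be the probability of absorption at Churned starting from transient state s. Then h(Churned) = 1 and h(Active) = 0. By first-step analysis:
h(Reactivated) = 0.2·0 + 0.14·h(Reactivated) + 0.2·h(Dormant) + 0.24·h(Casual) + 0.22·1
h(Dormant) = 0.18·0 + 0.18·h(Reactivated) + 0.2·h(Dormant) + 0.2·h(Casual) + 0.24·1
h(Casual) = 0.2·0 + 0.16·h(Reactivated) + 0.16·h(Dormant) + 0.28·h(Casual) + 0.2·1
Solving: h(Reactivated) = 0.5274, h(Dormant) = 0.5479, h(Casual) = 0.5167.
Starting from Reactivated, the probability is 0.5274.

0.5274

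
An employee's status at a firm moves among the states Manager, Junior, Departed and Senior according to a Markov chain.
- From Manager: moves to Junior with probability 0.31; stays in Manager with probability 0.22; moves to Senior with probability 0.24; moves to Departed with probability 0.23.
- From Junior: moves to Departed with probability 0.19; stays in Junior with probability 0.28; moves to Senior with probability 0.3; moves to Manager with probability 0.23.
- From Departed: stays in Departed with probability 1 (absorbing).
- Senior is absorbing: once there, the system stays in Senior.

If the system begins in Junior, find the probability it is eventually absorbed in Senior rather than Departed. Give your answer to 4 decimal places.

0.5898

Let h(s) be the probability of absorption at Senior starting from transient state s. Then h(Senior) = 1 and h(Departed) = 0. By first-step analysis:
h(Manager) = 0.22·h(Manager) + 0.31·h(Junior) + 0.23·0 + 0.24·1
h(Junior) = 0.23·h(Manager) + 0.28·h(Junior) + 0.19·0 + 0.3·1
Solving: h(Manager) = 0.5421, h(Junior) = 0.5898.
Starting from Junior, the probability is 0.5898.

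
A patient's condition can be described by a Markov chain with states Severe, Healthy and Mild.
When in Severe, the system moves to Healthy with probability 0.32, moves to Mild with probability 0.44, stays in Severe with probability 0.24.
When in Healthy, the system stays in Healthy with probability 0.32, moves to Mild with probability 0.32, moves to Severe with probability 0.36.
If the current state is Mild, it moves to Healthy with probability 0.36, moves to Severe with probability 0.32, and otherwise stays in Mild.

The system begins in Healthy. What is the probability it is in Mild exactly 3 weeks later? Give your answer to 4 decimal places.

Propagate the distribution vector 3 weeks from Healthy.
After 0 weeks: (0.0000, 1.0000, 0.0000)
After 1 week: (0.3600, 0.3200, 0.3200)
After 2 weeks: (0.3040, 0.3328, 0.3632)
After 3 weeks: (0.3090, 0.3345, 0.3565)
P(in Mild after 3 weeks) = 0.3565

0.3565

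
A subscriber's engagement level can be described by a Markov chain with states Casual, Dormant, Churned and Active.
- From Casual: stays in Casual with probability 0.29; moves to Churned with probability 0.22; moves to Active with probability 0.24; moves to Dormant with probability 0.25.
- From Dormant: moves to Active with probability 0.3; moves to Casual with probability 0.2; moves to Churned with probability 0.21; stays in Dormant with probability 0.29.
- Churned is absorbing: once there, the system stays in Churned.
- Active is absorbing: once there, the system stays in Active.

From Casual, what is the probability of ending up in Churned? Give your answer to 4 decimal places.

0.4596

Let h(s) be the probability of absorption at Churned starting from transient state s. Then h(Churned) = 1 and h(Active) = 0. By first-step analysis:
h(Casual) = 0.29·h(Casual) + 0.25·h(Dormant) + 0.22·1 + 0.24·0
h(Dormant) = 0.2·h(Casual) + 0.29·h(Dormant) + 0.21·1 + 0.3·0
Solving: h(Casual) = 0.4596, h(Dormant) = 0.4252.
Starting from Casual, the probability is 0.4596.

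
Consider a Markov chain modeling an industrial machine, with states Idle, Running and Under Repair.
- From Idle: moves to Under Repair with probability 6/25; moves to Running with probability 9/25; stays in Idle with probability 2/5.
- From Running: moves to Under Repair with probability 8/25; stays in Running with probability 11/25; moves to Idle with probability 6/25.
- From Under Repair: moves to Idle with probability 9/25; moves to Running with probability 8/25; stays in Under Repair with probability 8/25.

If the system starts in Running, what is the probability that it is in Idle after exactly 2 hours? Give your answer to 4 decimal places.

Sum over the intermediate state after 1 hour:
P = P(Running→Idle)·P(Idle→Idle) + P(Running→Running)·P(Running→Idle) + P(Running→Under Repair)·P(Under Repair→Idle)
  = 0.24×0.4 + 0.44×0.24 + 0.32×0.36
  = 0.0960 + 0.1056 + 0.1152 = 0.3168

0.3168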